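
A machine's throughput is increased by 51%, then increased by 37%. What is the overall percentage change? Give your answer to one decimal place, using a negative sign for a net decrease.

106.9%

A 51% increase multiplies by 1.51.
Then a 37% increase: 1.51 × 1.37 = 2.0687.
Overall factor 2.0687, i.e. 106.9%.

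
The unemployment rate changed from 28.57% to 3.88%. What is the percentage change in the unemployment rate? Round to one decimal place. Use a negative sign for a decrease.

The change is 3.88 − 28.57 = -24.69 percentage points.
Relative to the original 28.57%, that is -24.69 ÷ 28.57 ≈ -86.4%.

-86.4%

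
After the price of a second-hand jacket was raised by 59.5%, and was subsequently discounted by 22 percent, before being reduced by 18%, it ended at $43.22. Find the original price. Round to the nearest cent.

The overall multiplier applied was 1.595 × 0.78 × 0.82 = 1.020162.
So the original price was $43.22 ÷ 1.020162 ≈ $42.37.

$42.37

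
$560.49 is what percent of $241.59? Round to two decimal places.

$560.49 ÷ $241.59 ≈ 232.00%.

232.00%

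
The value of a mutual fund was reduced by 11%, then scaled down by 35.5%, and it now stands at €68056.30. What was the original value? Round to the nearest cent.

€118554.66

Undoing the 35.5% decrease: €68056.30 ÷ 0.645 ≈ €105513.643411.
Undoing the 11% decrease: €105513.643411 ÷ 0.89 ≈ €118554.66.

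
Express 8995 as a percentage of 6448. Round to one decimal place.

8995 ÷ 6448 ≈ 139.5%.

139.5%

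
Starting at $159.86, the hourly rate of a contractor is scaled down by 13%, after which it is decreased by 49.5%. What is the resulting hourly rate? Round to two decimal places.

13% decrease: $159.86 × 0.87 = $139.0782.
Apply the 49.5% decrease: $139.0782 × 0.505 = $70.234491 ≈ $70.23.

$70.23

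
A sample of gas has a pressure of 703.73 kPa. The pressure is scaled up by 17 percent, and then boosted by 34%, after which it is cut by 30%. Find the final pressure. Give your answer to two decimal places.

Each change multiplies by a factor: 1.17 × 1.34 × 0.7 = 1.09746.
703.73 × 1.09746 = 772.3155258 ≈ 772.32.

772.32 kPa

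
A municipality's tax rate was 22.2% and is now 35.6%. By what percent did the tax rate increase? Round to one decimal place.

60.4%

The change is 35.6 − 22.2 = 13.4 percentage points.
Relative to the original 22.2%, that is 13.4 ÷ 22.2 ≈ 60.4%.
So the tax rate rose by 60.4%.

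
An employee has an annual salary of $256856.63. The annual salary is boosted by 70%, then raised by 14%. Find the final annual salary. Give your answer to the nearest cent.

$497788.15

After the 70% increase: $256856.63 × 1.7 = $436656.271.
After the 14% increase: $436656.271 × 1.14 = $497788.14894 ≈ $497788.15.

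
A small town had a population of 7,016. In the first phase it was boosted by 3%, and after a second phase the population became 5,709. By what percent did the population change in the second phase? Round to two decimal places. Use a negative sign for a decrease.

After the first phase: 7,016 × 1.03 = 7226.48.
Second-phase multiplier: 5,709 ÷ 7226.48 ≈ 0.790011.
That is a change of -21.00%.

-21.00%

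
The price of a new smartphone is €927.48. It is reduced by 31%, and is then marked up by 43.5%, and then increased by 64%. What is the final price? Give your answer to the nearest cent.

€1506.08

Each change multiplies by a factor: 0.69 × 1.435 × 1.64 = 1.623846.
€927.48 × 1.623846 = €1506.08468808 ≈ €1506.08.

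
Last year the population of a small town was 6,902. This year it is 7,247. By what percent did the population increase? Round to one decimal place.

Change: 7,247 − 6,902 = 345.
Relative to the original: 345 ÷ 6,902 ≈ 5.0%.
So the population increased by 5.0%.

5.0%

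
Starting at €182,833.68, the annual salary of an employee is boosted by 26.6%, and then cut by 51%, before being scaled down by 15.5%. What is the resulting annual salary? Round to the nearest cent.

Apply the 26.6% increase: €182,833.68 × 1.266 = €231467.43888.
51% decrease: €231467.43888 × 0.49 = €113419.0450512.
15.5% decrease: €113419.0450512 × 0.845 = €95839.093068264 ≈ €95,839.09.

€95,839.09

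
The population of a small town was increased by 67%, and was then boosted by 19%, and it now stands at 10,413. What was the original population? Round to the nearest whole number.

5,240

The overall multiplier applied was 1.67 × 1.19 = 1.9873.
So the original population was 10,413 ÷ 1.9873 ≈ 5,240.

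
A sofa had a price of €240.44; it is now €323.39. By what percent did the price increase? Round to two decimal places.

Change: €323.39 − €240.44 = €82.95.
Relative to the original: €82.95 ÷ €240.44 ≈ 34.50%.
So the price increased by 34.50%.

34.50%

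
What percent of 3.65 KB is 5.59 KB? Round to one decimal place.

5.59 KB ÷ 3.65 KB ≈ 153.2%.

153.2%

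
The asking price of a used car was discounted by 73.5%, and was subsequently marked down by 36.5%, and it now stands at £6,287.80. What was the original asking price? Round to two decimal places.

The overall multiplier applied was 0.265 × 0.635 = 0.168275.
So the original asking price was £6,287.80 ÷ 0.168275 ≈ £37,366.22.

£37,366.22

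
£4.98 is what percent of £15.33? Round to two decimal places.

32.49%

£4.98 ÷ £15.33 ≈ 32.49%.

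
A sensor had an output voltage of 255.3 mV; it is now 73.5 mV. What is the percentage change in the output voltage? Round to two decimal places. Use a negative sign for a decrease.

Change: 73.5 − 255.3 = -181.8.
Relative to the original: -181.8 ÷ 255.3 ≈ -71.21%.

-71.21%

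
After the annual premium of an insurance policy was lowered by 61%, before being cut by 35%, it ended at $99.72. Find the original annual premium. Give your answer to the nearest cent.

$393.37

The overall multiplier applied was 0.39 × 0.65 = 0.2535.
So the original annual premium was $99.72 ÷ 0.2535 ≈ $393.37.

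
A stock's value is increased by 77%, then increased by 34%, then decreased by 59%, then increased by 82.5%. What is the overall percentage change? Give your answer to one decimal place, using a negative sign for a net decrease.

77.5%

The combined multiplier is 1.77 × 1.34 × 0.41 × 1.825 = 1.77469935.
That corresponds to an increase of 77.5%.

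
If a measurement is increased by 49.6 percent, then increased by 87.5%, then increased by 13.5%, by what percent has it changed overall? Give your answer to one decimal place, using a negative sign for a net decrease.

218.4%

The combined multiplier is 1.496 × 1.875 × 1.135 = 3.183675.
That corresponds to an increase of 218.4%.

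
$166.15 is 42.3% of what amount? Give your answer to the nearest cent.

$392.79

$166.15 ÷ 0.423 ≈ $392.79.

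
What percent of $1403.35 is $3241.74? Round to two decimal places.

231.00%

$3241.74 ÷ $1403.35 ≈ 231.00%.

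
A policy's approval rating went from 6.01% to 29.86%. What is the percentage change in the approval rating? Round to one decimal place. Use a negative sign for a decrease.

396.8%

The change is 29.86 − 6.01 = 23.85 percentage points.
Relative to the original 6.01%, that is 23.85 ÷ 6.01 ≈ 396.8%.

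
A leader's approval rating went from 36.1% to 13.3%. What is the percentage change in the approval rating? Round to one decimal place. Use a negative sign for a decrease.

-63.2%

The change is 13.3 − 36.1 = -22.8 percentage points.
Relative to the original 36.1%, that is -22.8 ÷ 36.1 ≈ -63.2%.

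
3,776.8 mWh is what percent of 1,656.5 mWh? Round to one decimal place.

3,776.8 mWh ÷ 1,656.5 mWh ≈ 228.0%.

228.0%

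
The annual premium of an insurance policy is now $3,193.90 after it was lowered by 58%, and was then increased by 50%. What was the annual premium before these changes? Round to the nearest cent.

$5,069.68

The overall multiplier applied was 0.42 × 1.5 = 0.63.
So the original annual premium was $3,193.90 ÷ 0.63 ≈ $5,069.68.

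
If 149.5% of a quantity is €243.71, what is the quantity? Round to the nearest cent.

€163.02

€243.71 ÷ 1.495 ≈ €163.02.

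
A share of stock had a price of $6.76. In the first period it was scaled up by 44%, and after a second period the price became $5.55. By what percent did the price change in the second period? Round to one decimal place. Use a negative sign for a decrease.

-43.0%

After the first period: $6.76 × 1.44 = $9.7344.
Second-period multiplier: $5.55 ÷ $9.7344 ≈ 0.57014.
That is a change of -43.0%.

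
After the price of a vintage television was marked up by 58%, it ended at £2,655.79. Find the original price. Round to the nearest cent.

The overall multiplier applied was 1.58.
So the original price was £2,655.79 ÷ 1.58 ≈ £1,680.88.

£1,680.88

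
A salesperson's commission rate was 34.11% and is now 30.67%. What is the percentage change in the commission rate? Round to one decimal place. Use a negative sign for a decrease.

-10.1%

The change is 30.67 − 34.11 = -3.44 percentage points.
Relative to the original 34.11%, that is -3.44 ÷ 34.11 ≈ -10.1%.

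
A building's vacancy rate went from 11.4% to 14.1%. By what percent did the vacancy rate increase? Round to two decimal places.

The change is 14.1 − 11.4 = 2.7 percentage points.
Relative to the original 11.4%, that is 2.7 ÷ 11.4 ≈ 23.68%.
So the vacancy rate rose by 23.68%.

23.68%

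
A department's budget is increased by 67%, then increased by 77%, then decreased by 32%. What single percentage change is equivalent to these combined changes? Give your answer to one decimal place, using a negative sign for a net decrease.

A 67% increase multiplies by 1.67.
Then a 77% increase: 1.67 × 1.77 = 2.9559.
Then a 32% decrease: 2.9559 × 0.68 = 2.010012.
Overall factor 2.010012, i.e. 101.0%.

101.0%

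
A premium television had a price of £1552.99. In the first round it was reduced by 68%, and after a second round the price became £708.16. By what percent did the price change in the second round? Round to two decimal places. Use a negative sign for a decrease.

After the first round: £1552.99 × 0.32 = £496.9568.
Second-round multiplier: £708.16 ÷ £496.9568 ≈ 1.424993.
That is a change of 42.50%.

42.50%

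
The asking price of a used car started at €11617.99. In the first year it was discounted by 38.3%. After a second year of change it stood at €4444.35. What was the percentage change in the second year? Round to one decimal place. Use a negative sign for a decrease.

After the first year: €11617.99 × 0.617 = €7168.29983.
Second-year multiplier: €4444.35 ÷ €7168.29983 ≈ 0.62.
That is a change of -38.0%.

-38.0%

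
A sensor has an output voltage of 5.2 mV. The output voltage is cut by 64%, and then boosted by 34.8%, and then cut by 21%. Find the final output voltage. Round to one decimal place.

2.0 mV

64% decrease: 5.2 × 0.36 = 1.872.
After the 34.8% increase: 1.872 × 1.348 = 2.523456.
After the 21% decrease: 2.523456 × 0.79 = 1.99353024 ≈ 2.0.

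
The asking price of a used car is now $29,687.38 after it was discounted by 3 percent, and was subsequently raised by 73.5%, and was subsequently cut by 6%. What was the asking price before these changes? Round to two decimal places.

$18,766.05

The overall multiplier applied was 0.97 × 1.735 × 0.94 = 1.581973.
So the original asking price was $29,687.38 ÷ 1.581973 ≈ $18,766.05.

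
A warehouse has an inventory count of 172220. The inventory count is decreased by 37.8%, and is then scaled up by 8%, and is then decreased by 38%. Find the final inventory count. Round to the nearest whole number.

After the 37.8% decrease: 172220 × 0.622 = 107120.84.
Apply the 8% increase: 107120.84 × 1.08 = 115690.5072.
Apply the 38% decrease: 115690.5072 × 0.62 = 71728.114464 ≈ 71728.

71728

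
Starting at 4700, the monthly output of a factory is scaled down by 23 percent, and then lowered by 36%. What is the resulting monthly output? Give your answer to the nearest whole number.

2316

23% decrease: 4700 × 0.77 = 3619.
After the 36% decrease: 3619 × 0.64 = 2316.16 ≈ 2316.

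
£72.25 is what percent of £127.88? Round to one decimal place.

56.5%

£72.25 ÷ £127.88 ≈ 56.5%.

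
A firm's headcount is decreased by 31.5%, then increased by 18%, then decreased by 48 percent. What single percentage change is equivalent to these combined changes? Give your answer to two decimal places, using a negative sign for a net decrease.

-57.97%

A 31.5% decrease multiplies by 0.685.
Then an 18% increase: 0.685 × 1.18 = 0.8083.
Then a 48% decrease: 0.8083 × 0.52 = 0.420316.
Overall factor 0.420316, i.e. -57.97%.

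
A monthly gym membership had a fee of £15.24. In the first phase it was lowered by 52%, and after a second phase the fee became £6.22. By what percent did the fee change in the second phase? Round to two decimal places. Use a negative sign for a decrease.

-14.97%

After the first phase: £15.24 × 0.48 = £7.3152.
Second-phase multiplier: £6.22 ÷ £7.3152 ≈ 0.850284.
That is a change of -14.97%.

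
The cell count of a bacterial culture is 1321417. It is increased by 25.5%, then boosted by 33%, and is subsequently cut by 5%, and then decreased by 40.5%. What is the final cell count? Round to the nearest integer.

1246740

Each change multiplies by a factor: 1.255 × 1.33 × 0.95 × 0.595 = 0.9434870375.
1321417 × 0.9434870375 = 1246739.8106321375 ≈ 1246740.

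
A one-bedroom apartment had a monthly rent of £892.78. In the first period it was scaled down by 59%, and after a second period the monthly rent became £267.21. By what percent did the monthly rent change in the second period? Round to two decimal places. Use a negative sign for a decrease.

-27.00%

After the first period: £892.78 × 0.41 = £366.0398.
Second-period multiplier: £267.21 ÷ £366.0398 ≈ 0.730003.
That is a change of -27.00%.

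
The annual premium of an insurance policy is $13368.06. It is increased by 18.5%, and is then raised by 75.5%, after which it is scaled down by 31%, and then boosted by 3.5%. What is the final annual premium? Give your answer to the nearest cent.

$19854.24

Each change multiplies by a factor: 1.185 × 1.755 × 0.69 × 1.035 = 1.48519990125.
$13368.06 × 1.48519990125 = $19854.241391904075 ≈ $19854.24.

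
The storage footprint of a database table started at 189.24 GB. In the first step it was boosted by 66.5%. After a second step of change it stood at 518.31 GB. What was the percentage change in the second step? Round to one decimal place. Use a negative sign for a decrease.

After the first step: 189.24 × 1.665 = 315.0846.
Second-step multiplier: 518.31 ÷ 315.0846 ≈ 1.64499.
That is a change of 64.5%.

64.5%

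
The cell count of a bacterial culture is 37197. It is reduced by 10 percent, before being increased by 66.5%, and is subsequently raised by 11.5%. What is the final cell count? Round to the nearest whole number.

10% decrease: 37197 × 0.9 = 33477.3.
Apply the 66.5% increase: 33477.3 × 1.665 = 55739.7045.
11.5% increase: 55739.7045 × 1.115 = 62149.7705175 ≈ 62150.

62150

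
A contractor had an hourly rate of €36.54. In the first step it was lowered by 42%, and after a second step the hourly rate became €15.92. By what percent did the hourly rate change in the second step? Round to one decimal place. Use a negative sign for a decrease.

After the first step: €36.54 × 0.58 = €21.1932.
Second-step multiplier: €15.92 ÷ €21.1932 ≈ 0.75118.
That is a change of -24.9%.

-24.9%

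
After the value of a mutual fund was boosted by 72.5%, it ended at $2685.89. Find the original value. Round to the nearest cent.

$1557.04

The overall multiplier applied was 1.725.
So the original value was $2685.89 ÷ 1.725 ≈ $1557.04.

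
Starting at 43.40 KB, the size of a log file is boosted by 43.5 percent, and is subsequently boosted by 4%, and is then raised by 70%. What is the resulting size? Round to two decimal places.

Each change multiplies by a factor: 1.435 × 1.04 × 1.7 = 2.53708.
43.40 × 2.53708 = 110.109272 ≈ 110.11.

110.11 KB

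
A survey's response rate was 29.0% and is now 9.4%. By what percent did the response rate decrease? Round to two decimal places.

The change is 9.4 − 29.0 = -19.6 percentage points.
Relative to the original 29.0%, that is -19.6 ÷ 29.0 ≈ -67.59%.
So the response rate fell by 67.59%.

67.59%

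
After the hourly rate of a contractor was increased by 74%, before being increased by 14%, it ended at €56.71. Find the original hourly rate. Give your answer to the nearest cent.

Undoing the 14% increase: €56.71 ÷ 1.14 ≈ €49.745614.
Undoing the 74% increase: €49.745614 ÷ 1.74 ≈ €28.59.

€28.59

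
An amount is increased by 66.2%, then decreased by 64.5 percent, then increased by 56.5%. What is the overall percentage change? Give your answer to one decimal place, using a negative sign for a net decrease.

A 66.2% increase multiplies by 1.662.
Then a 64.5% decrease: 1.662 × 0.355 = 0.59001.
Then a 56.5% increase: 0.59001 × 1.565 = 0.92336565.
Overall factor 0.92336565, i.e. -7.7%.

-7.7%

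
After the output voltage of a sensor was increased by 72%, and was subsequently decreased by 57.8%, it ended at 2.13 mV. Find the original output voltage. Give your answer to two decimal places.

Undoing the 57.8% decrease: 2.13 ÷ 0.422 ≈ 5.047393.
Undoing the 72% increase: 5.047393 ÷ 1.72 ≈ 2.93 mV.

2.93 mV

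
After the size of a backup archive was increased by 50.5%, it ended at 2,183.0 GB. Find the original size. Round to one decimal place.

1,450.5 GB

The overall multiplier applied was 1.505.
So the original size was 2,183.0 ÷ 1.505 ≈ 1,450.5 GB.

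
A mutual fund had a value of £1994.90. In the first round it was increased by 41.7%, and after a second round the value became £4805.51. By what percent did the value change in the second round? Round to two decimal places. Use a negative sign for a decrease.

After the first round: £1994.90 × 1.417 = £2826.7733.
Second-round multiplier: £4805.51 ÷ £2826.7733 ≈ 1.699998.
That is a change of 70.00%.

70.00%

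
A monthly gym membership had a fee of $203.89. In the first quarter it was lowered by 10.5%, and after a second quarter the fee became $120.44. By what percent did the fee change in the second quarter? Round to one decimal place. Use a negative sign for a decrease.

After the first quarter: $203.89 × 0.895 = $182.48155.
Second-quarter multiplier: $120.44 ÷ $182.48155 ≈ 0.66001.
That is a change of -34.0%.

-34.0%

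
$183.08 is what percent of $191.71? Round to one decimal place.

95.5%

$183.08 ÷ $191.71 ≈ 95.5%.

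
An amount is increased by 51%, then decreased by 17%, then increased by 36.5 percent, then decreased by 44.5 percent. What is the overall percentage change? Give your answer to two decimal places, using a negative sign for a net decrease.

The combined multiplier is 1.51 × 0.83 × 1.365 × 0.555 = 0.9494687475.
That corresponds to a decrease of 5.05%.

-5.05%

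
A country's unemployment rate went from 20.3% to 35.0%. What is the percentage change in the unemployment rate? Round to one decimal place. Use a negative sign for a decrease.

72.4%

The change is 35.0 − 20.3 = 14.7 percentage points.
Relative to the original 20.3%, that is 14.7 ÷ 20.3 ≈ 72.4%.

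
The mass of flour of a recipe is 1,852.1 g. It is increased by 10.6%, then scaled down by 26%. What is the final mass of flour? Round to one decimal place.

1,515.8 g

10.6% increase: 1,852.1 × 1.106 = 2048.4226.
After the 26% decrease: 2048.4226 × 0.74 = 1515.832724 ≈ 1,515.8.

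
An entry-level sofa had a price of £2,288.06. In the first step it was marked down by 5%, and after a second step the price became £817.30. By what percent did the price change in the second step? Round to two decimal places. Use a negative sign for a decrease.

After the first step: £2,288.06 × 0.95 = £2173.657.
Second-step multiplier: £817.30 ÷ £2173.657 ≈ 0.376002.
That is a change of -62.40%.

-62.40%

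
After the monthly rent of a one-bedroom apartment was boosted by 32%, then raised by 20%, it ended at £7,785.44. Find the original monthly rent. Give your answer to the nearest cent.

Undoing the 20% increase: £7,785.44 ÷ 1.2 ≈ £6487.866667.
Undoing the 32% increase: £6487.866667 ÷ 1.32 ≈ £4,915.05.

£4,915.05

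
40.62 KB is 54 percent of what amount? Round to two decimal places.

40.62 KB ÷ 0.54 ≈ 75.22 KB.

75.22 KB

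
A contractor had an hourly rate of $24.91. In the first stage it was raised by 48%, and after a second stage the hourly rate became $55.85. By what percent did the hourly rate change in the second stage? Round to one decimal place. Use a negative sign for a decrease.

After the first stage: $24.91 × 1.48 = $36.8668.
Second-stage multiplier: $55.85 ÷ $36.8668 ≈ 1.51491.
That is a change of 51.5%.

51.5%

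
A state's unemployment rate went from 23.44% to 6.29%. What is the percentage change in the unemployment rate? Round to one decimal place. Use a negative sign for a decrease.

-73.2%

The change is 6.29 − 23.44 = -17.15 percentage points.
Relative to the original 23.44%, that is -17.15 ÷ 23.44 ≈ -73.2%.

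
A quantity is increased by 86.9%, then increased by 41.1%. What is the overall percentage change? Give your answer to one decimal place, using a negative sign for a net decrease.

163.7%

An 86.9% increase multiplies by 1.869.
Then a 41.1% increase: 1.869 × 1.411 = 2.637159.
Overall factor 2.637159, i.e. 163.7%.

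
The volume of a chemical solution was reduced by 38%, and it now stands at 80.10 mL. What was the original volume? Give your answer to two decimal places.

The overall multiplier applied was 0.62.
So the original volume was 80.10 ÷ 0.62 ≈ 129.19 mL.

129.19 mL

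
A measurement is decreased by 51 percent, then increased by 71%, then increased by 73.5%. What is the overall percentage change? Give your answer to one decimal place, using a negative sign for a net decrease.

45.4%

A 51% decrease multiplies by 0.49.
Then a 71% increase: 0.49 × 1.71 = 0.8379.
Then a 73.5% increase: 0.8379 × 1.735 = 1.4537565.
Overall factor 1.4537565, i.e. 45.4%.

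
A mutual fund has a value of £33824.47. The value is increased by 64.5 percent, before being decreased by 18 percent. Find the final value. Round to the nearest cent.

Each change multiplies by a factor: 1.645 × 0.82 = 1.3489.
£33824.47 × 1.3489 = £45625.827583 ≈ £45625.83.

£45625.83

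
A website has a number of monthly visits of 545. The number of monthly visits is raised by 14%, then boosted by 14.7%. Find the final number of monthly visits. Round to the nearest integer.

713

Apply the 14% increase: 545 × 1.14 = 621.3.
Apply the 14.7% increase: 621.3 × 1.147 = 712.6311 ≈ 713.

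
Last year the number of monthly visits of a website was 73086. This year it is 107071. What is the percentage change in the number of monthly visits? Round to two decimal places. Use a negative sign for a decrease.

46.50%

Change: 107071 − 73086 = 33985.
Relative to the original: 33985 ÷ 73086 ≈ 46.50%.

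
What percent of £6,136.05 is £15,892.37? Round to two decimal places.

£15,892.37 ÷ £6,136.05 ≈ 259.00%.

259.00%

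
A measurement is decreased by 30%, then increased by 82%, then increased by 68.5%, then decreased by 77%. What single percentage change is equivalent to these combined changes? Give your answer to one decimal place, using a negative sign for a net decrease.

The combined multiplier is 0.7 × 1.82 × 1.685 × 0.23 = 0.4937387.
That corresponds to a decrease of 50.6%.

-50.6%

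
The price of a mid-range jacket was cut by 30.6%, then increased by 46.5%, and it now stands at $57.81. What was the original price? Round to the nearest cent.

The overall multiplier applied was 0.694 × 1.465 = 1.01671.
So the original price was $57.81 ÷ 1.01671 ≈ $56.86.

$56.86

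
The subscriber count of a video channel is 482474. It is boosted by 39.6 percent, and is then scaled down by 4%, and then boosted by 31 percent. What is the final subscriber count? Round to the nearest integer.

Each change multiplies by a factor: 1.396 × 0.96 × 1.31 = 1.7556096.
482474 × 1.7556096 = 847035.9861504 ≈ 847036.

847036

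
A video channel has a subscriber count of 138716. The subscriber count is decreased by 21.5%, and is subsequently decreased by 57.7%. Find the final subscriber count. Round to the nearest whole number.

21.5% decrease: 138716 × 0.785 = 108892.06.
57.7% decrease: 108892.06 × 0.423 = 46061.34138 ≈ 46061.

46061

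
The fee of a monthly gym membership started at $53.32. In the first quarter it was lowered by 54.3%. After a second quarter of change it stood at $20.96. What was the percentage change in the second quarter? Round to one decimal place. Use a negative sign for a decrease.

-14.0%

After the first quarter: $53.32 × 0.457 = $24.36724.
Second-quarter multiplier: $20.96 ÷ $24.36724 ≈ 0.86017.
That is a change of -14.0%.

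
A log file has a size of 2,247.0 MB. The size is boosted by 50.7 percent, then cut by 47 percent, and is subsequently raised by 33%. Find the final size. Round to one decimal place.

2,387.0 MB

After the 50.7% increase: 2,247.0 × 1.507 = 3386.229.
47% decrease: 3386.229 × 0.53 = 1794.70137.
33% increase: 1794.70137 × 1.33 = 2386.9528221 ≈ 2,387.0.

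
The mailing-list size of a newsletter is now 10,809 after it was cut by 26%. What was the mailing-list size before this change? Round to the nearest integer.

14,607

The overall multiplier applied was 0.74.
So the original mailing-list size was 10,809 ÷ 0.74 ≈ 14,607.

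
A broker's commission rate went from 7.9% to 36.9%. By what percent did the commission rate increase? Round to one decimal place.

367.1%

The change is 36.9 − 7.9 = 29.0 percentage points.
Relative to the original 7.9%, that is 29.0 ÷ 7.9 ≈ 367.1%.
So the commission rate rose by 367.1%.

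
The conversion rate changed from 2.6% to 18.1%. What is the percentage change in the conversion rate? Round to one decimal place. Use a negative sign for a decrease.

596.2%

The change is 18.1 − 2.6 = 15.5 percentage points.
Relative to the original 2.6%, that is 15.5 ÷ 2.6 ≈ 596.2%.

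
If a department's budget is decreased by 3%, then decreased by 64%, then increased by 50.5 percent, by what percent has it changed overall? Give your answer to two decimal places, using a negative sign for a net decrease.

-47.45%

A 3% decrease multiplies by 0.97.
Then a 64% decrease: 0.97 × 0.36 = 0.3492.
Then a 50.5% increase: 0.3492 × 1.505 = 0.525546.
Overall factor 0.525546, i.e. -47.45%.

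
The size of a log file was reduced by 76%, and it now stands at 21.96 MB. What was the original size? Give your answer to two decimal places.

91.50 MB

The overall multiplier applied was 0.24.
So the original size was 21.96 ÷ 0.24 = 91.50 MB.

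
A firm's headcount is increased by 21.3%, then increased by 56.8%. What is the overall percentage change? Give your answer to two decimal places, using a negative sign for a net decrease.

The combined multiplier is 1.213 × 1.568 = 1.901984.
That corresponds to an increase of 90.20%.

90.20%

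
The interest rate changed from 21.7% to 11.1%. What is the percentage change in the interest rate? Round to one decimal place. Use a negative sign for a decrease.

The change is 11.1 − 21.7 = -10.6 percentage points.
Relative to the original 21.7%, that is -10.6 ÷ 21.7 ≈ -48.8%.

-48.8%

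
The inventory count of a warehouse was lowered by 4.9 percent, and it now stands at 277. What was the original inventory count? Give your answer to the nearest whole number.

291

The overall multiplier applied was 0.951.
So the original inventory count was 277 ÷ 0.951 ≈ 291.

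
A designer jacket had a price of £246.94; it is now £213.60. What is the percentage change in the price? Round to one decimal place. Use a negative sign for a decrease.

-13.5%

Change: £213.60 − £246.94 = -£33.34.
Relative to the original: -£33.34 ÷ £246.94 ≈ -13.5%.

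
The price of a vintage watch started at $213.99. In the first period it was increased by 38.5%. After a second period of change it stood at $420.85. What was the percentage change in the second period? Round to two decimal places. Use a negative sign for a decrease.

42.00%

After the first period: $213.99 × 1.385 = $296.37615.
Second-period multiplier: $420.85 ÷ $296.37615 ≈ 1.419986.
That is a change of 42.00%.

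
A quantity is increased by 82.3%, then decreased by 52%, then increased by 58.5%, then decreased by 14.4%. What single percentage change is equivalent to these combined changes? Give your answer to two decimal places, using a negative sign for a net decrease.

18.72%

An 82.3% increase multiplies by 1.823.
Then a 52% decrease: 1.823 × 0.48 = 0.87504.
Then a 58.5% increase: 0.87504 × 1.585 = 1.3869384.
Then a 14.4% decrease: 1.3869384 × 0.856 = 1.1872192704.
Overall factor 1.1872192704, i.e. 18.72%.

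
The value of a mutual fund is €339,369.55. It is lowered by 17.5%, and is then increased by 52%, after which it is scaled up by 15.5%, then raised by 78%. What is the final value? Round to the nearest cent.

€874,928.16

Each change multiplies by a factor: 0.825 × 1.52 × 1.155 × 1.78 = 2.5780986.
€339,369.55 × 2.5780986 = €874928.16173763 ≈ €874,928.16.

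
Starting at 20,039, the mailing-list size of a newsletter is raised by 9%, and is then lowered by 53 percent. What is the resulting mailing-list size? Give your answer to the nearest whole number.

10,266

Each change multiplies by a factor: 1.09 × 0.47 = 0.5123.
20,039 × 0.5123 = 10265.9797 ≈ 10,266.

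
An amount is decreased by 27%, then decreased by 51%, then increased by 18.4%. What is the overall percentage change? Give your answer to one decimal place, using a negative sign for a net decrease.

-57.6%

A 27% decrease multiplies by 0.73.
Then a 51% decrease: 0.73 × 0.49 = 0.3577.
Then an 18.4% increase: 0.3577 × 1.184 = 0.4235168.
Overall factor 0.4235168, i.e. -57.6%.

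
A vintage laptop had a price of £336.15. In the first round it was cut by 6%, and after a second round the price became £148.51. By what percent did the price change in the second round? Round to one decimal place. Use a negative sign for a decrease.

After the first round: £336.15 × 0.94 = £315.981.
Second-round multiplier: £148.51 ÷ £315.981 ≈ 0.47.
That is a change of -53.0%.

-53.0%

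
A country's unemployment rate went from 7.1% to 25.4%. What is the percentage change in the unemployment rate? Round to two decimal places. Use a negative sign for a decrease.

The change is 25.4 − 7.1 = 18.3 percentage points.
Relative to the original 7.1%, that is 18.3 ÷ 7.1 ≈ 257.75%.

257.75%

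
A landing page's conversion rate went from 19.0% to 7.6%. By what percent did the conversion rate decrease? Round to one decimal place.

60.0%

The change is 7.6 − 19.0 = -11.4 percentage points.
Relative to the original 19.0%, that is -11.4 ÷ 19.0 = -60.0%.
So the conversion rate fell by 60.0%.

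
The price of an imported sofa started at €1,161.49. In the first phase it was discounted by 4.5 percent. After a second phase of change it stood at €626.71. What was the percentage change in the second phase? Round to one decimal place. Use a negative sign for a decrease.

-43.5%

After the first phase: €1,161.49 × 0.955 = €1109.22295.
Second-phase multiplier: €626.71 ÷ €1109.22295 ≈ 0.565.
That is a change of -43.5%.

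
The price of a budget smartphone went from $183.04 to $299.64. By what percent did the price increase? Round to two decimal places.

Change: $299.64 − $183.04 = $116.60.
Relative to the original: $116.60 ÷ $183.04 ≈ 63.70%.
So the price increased by 63.70%.

63.70%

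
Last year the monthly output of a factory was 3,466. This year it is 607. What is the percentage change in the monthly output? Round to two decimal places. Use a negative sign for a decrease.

Change: 607 − 3,466 = -2,859.
Relative to the original: -2,859 ÷ 3,466 ≈ -82.49%.

-82.49%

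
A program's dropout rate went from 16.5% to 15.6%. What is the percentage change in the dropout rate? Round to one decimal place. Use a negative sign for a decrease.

-5.5%

The change is 15.6 − 16.5 = -0.9 percentage points.
Relative to the original 16.5%, that is -0.9 ÷ 16.5 ≈ -5.5%.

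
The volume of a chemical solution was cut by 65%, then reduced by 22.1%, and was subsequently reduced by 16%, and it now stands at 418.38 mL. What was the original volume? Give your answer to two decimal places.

Undoing the 16% decrease: 418.38 ÷ 0.84 ≈ 498.071429.
Undoing the 22.1% decrease: 498.071429 ÷ 0.779 ≈ 639.372823.
Undoing the 65% decrease: 639.372823 ÷ 0.35 ≈ 1,826.78 mL.

1,826.78 mL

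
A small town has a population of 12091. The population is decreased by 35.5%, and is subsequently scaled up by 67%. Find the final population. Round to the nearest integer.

Each change multiplies by a factor: 0.645 × 1.67 = 1.07715.
12091 × 1.07715 = 13023.82065 ≈ 13024.

13024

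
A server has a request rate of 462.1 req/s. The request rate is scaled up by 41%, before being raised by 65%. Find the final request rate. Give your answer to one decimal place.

1075.1 req/s

Each change multiplies by a factor: 1.41 × 1.65 = 2.3265.
462.1 × 2.3265 = 1075.07565 ≈ 1075.1.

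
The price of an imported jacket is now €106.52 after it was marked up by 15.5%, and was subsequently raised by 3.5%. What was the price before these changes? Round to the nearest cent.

€89.11

The overall multiplier applied was 1.155 × 1.035 = 1.195425.
So the original price was €106.52 ÷ 1.195425 ≈ €89.11.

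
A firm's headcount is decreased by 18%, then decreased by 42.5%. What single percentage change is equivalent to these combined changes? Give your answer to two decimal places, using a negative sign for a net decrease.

The combined multiplier is 0.82 × 0.575 = 0.4715.
That corresponds to a decrease of 52.85%.

-52.85%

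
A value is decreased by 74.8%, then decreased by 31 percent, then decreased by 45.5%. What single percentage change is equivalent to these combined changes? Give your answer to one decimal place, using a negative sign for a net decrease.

-90.5%

The combined multiplier is 0.252 × 0.69 × 0.545 = 0.0947646.
That corresponds to a decrease of 90.5%.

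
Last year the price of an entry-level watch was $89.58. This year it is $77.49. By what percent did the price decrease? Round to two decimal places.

Change: $77.49 − $89.58 = -$12.09.
Relative to the original: -$12.09 ÷ $89.58 ≈ -13.50%.
So the price decreased by 13.50%.

13.50%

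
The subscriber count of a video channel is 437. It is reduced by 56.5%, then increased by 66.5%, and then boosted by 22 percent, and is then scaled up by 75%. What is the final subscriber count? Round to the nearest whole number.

676

Apply the 56.5% decrease: 437 × 0.435 = 190.095.
66.5% increase: 190.095 × 1.665 = 316.508175.
22% increase: 316.508175 × 1.22 = 386.1399735.
Apply the 75% increase: 386.1399735 × 1.75 = 675.744953625 ≈ 676.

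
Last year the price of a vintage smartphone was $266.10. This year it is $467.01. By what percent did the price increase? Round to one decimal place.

Change: $467.01 − $266.10 = $200.91.
Relative to the original: $200.91 ÷ $266.10 ≈ 75.5%.
So the price increased by 75.5%.

75.5%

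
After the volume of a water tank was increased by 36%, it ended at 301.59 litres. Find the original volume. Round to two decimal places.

221.76 litres

The overall multiplier applied was 1.36.
So the original volume was 301.59 ÷ 1.36 ≈ 221.76 litres.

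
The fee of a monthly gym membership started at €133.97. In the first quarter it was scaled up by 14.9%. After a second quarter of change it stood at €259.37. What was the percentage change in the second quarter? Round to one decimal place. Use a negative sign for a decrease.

After the first quarter: €133.97 × 1.149 = €153.93153.
Second-quarter multiplier: €259.37 ÷ €153.93153 ≈ 1.68497.
That is a change of 68.5%.

68.5%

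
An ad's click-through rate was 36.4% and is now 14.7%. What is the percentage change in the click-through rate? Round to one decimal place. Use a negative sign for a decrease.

The change is 14.7 − 36.4 = -21.7 percentage points.
Relative to the original 36.4%, that is -21.7 ÷ 36.4 ≈ -59.6%.

-59.6%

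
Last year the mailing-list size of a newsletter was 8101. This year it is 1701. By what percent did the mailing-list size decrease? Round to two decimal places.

Change: 1701 − 8101 = -6400.
Relative to the original: -6400 ÷ 8101 ≈ -79.00%.
So the mailing-list size decreased by 79.00%.

79.00%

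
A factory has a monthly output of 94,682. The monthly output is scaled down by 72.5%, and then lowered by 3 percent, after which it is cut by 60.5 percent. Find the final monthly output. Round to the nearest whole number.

Apply the 72.5% decrease: 94,682 × 0.275 = 26037.55.
3% decrease: 26037.55 × 0.97 = 25256.4235.
60.5% decrease: 25256.4235 × 0.395 = 9976.2872825 ≈ 9,976.

9,976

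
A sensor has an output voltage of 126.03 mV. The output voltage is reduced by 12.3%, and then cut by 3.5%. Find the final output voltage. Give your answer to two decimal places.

106.66 mV

Each change multiplies by a factor: 0.877 × 0.965 = 0.846305.
126.03 × 0.846305 = 106.65981915 ≈ 106.66.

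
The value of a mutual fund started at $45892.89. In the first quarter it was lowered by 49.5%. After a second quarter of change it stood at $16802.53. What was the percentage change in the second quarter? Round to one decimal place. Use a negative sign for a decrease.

After the first quarter: $45892.89 × 0.505 = $23175.90945.
Second-quarter multiplier: $16802.53 ÷ $23175.90945 ≈ 0.725.
That is a change of -27.5%.

-27.5%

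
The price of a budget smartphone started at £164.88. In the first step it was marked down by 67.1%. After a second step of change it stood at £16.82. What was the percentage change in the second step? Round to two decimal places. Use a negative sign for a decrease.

After the first step: £164.88 × 0.329 = £54.24552.
Second-step multiplier: £16.82 ÷ £54.24552 ≈ 0.310072.
That is a change of -68.99%.

-68.99%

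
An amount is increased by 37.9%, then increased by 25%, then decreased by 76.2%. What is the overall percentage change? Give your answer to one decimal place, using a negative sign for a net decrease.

The combined multiplier is 1.379 × 1.25 × 0.238 = 0.4102525.
That corresponds to a decrease of 59.0%.

-59.0%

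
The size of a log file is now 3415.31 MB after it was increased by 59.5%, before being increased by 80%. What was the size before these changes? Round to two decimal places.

1189.59 MB

The overall multiplier applied was 1.595 × 1.8 = 2.871.
So the original size was 3415.31 ÷ 2.871 ≈ 1189.59 MB.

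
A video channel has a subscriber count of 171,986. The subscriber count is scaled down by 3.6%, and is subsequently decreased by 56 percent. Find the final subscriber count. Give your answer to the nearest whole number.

72,950

Apply the 3.6% decrease: 171,986 × 0.964 = 165794.504.
After the 56% decrease: 165794.504 × 0.44 = 72949.58176 ≈ 72,950.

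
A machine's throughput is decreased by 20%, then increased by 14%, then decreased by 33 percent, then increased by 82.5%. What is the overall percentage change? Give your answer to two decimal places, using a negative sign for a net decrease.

11.51%

The combined multiplier is 0.8 × 1.14 × 0.67 × 1.825 = 1.115148.
That corresponds to an increase of 11.51%.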